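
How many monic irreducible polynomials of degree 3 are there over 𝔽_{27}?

By the necklace-counting formula, N_27(3) = (1/3) Σ_{d|3} μ(3/d)·27^d.
Divisors of 3: 1, 3; μ(3/d) for each: -1, 1.
Σ = − 27^1 + 27^3 = 19656.
N = 19656/3 = 6552.

6552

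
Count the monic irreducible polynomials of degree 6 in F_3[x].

Gauss's count: N_{3}(6) = (1/6) Σ_{d|6} μ(6/d)·3^d.
Divisors of 6: 1, 2, 3, 6; μ(6/d) for each: 1, -1, -1, 1.
Σ = 3^1 − 3^2 − 3^3 + 3^6 = 696.
N = 696/6 = 116.

116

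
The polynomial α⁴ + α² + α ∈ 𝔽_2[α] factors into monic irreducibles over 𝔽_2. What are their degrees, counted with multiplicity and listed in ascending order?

Write f(α) = α⁴ + α² + α.
Roots in 𝔽_2: f(0) = 0 → root; f(1) = 1.
Linear factors from roots: (α).
Complete factorization: f(α) = (α)·(α³ + α + 1).
Factor degrees with multiplicity: 1 + 3 = 4.

1, 3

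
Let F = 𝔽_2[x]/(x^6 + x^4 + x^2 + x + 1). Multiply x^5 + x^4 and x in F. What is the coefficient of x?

1

Multiply in 𝔽_2[x]: (x^5 + x^4)·(x) = x^6 + x^5.
Reduce using x^6 ≡ x^4 + x^2 + x + 1 (mod x^6 + x^4 + x^2 + x + 1).
Reduced: x^5 + x^4 + x^2 + x + 1.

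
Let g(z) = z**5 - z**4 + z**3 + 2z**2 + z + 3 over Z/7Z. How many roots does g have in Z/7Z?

1

Evaluate at each of the 7 elements of Z/7Z:
g(0) = 3; g(1) = 0 → root; g(2) = 2; g(3) = 3; g(4) = 3; g(5) = 2; g(6) = 1.
Roots: {1}.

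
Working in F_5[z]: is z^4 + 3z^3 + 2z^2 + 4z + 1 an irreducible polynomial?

Yes

Write f(z) = z^4 + 3z^3 + 2z^2 + 4z + 1.
Check for roots in F_5: f(0) = 1; f(1) = 1; f(2) = 2; f(3) = 3; f(4) = 2.
No roots, so no linear factors.
Degree-2 irreducible divisors: test the 10 monic irreducibles of degree 2 over GF(5).
None of them divide f (all give nonzero remainder).
No irreducible factor of degree ≤ 2 exists, so f is irreducible over GF(5).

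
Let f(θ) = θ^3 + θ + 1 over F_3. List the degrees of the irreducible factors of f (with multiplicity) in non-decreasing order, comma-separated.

Roots in F_3: f(0) = 1; f(1) = 0 → root; f(2) = 2.
Linear factors from roots: (θ - 1).
Complete factorization: f(θ) = (θ - 1)·(θ^2 + θ - 1).
Factor degrees with multiplicity: 1 + 2 = 3.

1, 2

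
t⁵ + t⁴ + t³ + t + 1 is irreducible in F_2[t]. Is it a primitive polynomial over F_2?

Yes

Write f(t) = t⁵ + t⁴ + t³ + t + 1.
|GF(2^5)^×| = 2^5 − 1 = 31. Prime factorization: 31 = 31.
f is primitive ⇔ t has order 31 in GF(2)[t]/(f), i.e. t^(31/q) ≠ 1 for each prime q | 31.
t^(1) mod f = t.
None equal 1, so t has full order 31; f is primitive.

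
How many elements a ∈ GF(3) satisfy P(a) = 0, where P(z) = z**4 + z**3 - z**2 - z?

3

Evaluate at each of the 3 elements of GF(3):
P(0) = 0 → root; P(1) = 0 → root; P(2) = 0 → root.
Roots: {0, 1, 2}.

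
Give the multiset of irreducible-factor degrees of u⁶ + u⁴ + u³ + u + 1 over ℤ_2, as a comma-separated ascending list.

Write f(u) = u⁶ + u⁴ + u³ + u + 1.
Roots in ℤ_2: f(0) = 1; f(1) = 1.
Complete factorization: f(u) = (u⁶ + u⁴ + u³ + u + 1).
Factor degrees with multiplicity: 6 = 6.

6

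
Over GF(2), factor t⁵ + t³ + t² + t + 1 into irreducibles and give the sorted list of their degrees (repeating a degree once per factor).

Write f(t) = t⁵ + t³ + t² + t + 1.
Roots in GF(2): f(0) = 1; f(1) = 1.
Complete factorization: f(t) = (t⁵ + t³ + t² + t + 1).
Factor degrees with multiplicity: 5 = 5.

5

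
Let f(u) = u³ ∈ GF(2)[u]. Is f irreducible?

No

Check for roots in GF(2): f(0) = 0 → root; f(1) = 1.
f(0) = 0, so (u) divides f(u); f is reducible.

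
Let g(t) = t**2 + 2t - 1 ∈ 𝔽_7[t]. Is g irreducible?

No

Check for roots in 𝔽_7: g(0) = 6; g(1) = 2; g(2) = 0 → root; g(3) = 0 → root; g(4) = 2; g(5) = 6; g(6) = 5.
g(2) = 0, so (t − 2) divides g(t); g is reducible.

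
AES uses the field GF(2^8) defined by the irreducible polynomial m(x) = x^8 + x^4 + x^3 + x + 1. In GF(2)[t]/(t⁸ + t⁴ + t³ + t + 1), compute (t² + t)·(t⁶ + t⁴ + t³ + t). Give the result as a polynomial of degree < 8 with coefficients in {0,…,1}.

t^7 + t^6 + t^2 + t + 1

Multiply in GF(2)[t]: (t² + t)·(t⁶ + t⁴ + t³ + t) = t⁸ + t⁷ + t⁶ + t⁴ + t³ + t².
Reduce using t⁸ ≡ t⁴ + t³ + t + 1 (mod t⁸ + t⁴ + t³ + t + 1).
Reduced: t⁷ + t⁶ + t² + t + 1.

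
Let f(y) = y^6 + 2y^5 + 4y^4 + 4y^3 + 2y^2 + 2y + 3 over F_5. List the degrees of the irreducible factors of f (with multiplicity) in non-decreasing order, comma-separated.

Roots in F_5: f(0) = 3; f(1) = 3; f(2) = 4; f(3) = 4; f(4) = 2.
Complete factorization: f(y) = (y^6 + 2y^5 + 4y^4 + 4y^3 + 2y^2 + 2y + 3).
Factor degrees with multiplicity: 6 = 6.

6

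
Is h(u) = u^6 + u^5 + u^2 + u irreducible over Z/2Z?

No

Check for roots in Z/2Z: h(0) = 0 → root; h(1) = 0 → root.
h(0) = 0, so (u) divides h(u); h is reducible.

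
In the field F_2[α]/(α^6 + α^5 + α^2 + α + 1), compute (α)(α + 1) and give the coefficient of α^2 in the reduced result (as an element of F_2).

1

Multiply in F_2[α]: (α)·(α + 1) = α^2 + α.
Reduced: α^2 + α.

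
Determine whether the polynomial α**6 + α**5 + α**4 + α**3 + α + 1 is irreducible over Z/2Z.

No

Write g(α) = α**6 + α**5 + α**4 + α**3 + α + 1.
Check for roots in Z/2Z: g(0) = 1; g(1) = 0 → root.
g(1) = 0, so (α − 1) divides g(α); g is reducible.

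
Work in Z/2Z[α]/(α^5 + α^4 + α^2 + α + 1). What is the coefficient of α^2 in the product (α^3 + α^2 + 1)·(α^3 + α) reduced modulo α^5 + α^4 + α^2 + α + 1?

1

Multiply in Z/2Z[α]: (α^3 + α^2 + 1)·(α^3 + α) = α^6 + α^5 + α^4 + α.
Reduce using α^5 ≡ α^4 + α^2 + α + 1 (mod α^5 + α^4 + α^2 + α + 1).
Reduced: α^4 + α^3 + α^2.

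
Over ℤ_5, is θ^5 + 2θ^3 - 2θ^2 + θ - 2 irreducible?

Write g(θ) = θ^5 + 2θ^3 - 2θ^2 + θ - 2.
Check for roots in ℤ_5: g(0) = 3; g(1) = 0 → root; g(2) = 0 → root; g(3) = 0 → root; g(4) = 2.
g(1) = 0, so (θ − 1) divides g(θ); g is reducible.

No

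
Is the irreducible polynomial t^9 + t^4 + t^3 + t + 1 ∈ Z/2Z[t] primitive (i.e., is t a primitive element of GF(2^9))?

Yes

Write f(t) = t^9 + t^4 + t^3 + t + 1.
|GF(2^9)^×| = 2^9 − 1 = 511. Prime factorization: 511 = 7·73.
f is primitive ⇔ t has order 511 in GF(2)[t]/(f), i.e. t^(511/q) ≠ 1 for each prime q | 511.
t^(73) mod f = t^8 + t^7 + t^5 + t^4 + t^3 + t^2 + t.
t^(7) mod f = t^7.
None equal 1, so t has full order 511; f is primitive.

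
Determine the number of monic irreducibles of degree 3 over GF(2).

2

Gauss's count: N_{2}(3) = (1/3) Σ_{d|3} μ(3/d)·2^d.
Divisors of 3: 1, 3; μ(3/d) for each: -1, 1.
Σ = − 2^1 + 2^3 = 6.
N = 6/3 = 2.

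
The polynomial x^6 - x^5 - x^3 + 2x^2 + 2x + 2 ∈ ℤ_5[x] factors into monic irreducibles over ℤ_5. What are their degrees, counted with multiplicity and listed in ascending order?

Write g(x) = x^6 - x^5 - x^3 + 2x^2 + 2x + 2.
Roots in ℤ_5: g(0) = 2; g(1) = 0 → root; g(2) = 3; g(3) = 0 → root; g(4) = 0 → root.
Linear factors from roots: (x - 1), (x + 2), (x + 1).
Complete factorization: g(x) = (x + 1)·(x - 1)·(x + 2)^2·(x^2 + 2).
Factor degrees with multiplicity: 1 + 1 + 1 + 1 + 2 = 6.

1, 1, 1, 1, 2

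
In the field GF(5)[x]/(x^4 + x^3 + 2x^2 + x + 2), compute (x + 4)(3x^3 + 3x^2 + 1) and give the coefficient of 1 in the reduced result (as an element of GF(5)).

Multiply in GF(5)[x]: (x + 4)·(3x^3 + 3x^2 + 1) = 3x^4 + 2x^2 + x + 4.
Reduce using x^4 ≡ 4x^3 + 3x^2 + 4x + 3 (mod x^4 + x^3 + 2x^2 + x + 2).
Reduced: 2x^3 + x^2 + 3x + 3.

3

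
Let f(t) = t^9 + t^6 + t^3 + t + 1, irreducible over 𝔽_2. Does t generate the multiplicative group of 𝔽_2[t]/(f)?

No

|GF(2^9)^×| = 2^9 − 1 = 511. Prime factorization: 511 = 7·73.
f is primitive ⇔ t has order 511 in GF(2)[t]/(f), i.e. t^(511/q) ≠ 1 for each prime q | 511.
t^(73) mod f = 1
t^(7) mod f = t^7.
Since t^(73) = 1, the order of t divides 73 < 511; not primitive.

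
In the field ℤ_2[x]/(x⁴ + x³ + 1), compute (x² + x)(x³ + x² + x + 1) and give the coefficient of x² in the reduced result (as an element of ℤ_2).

Multiply in ℤ_2[x]: (x² + x)·(x³ + x² + x + 1) = x⁵ + x.
Reduce using x⁴ ≡ x³ + 1 (mod x⁴ + x³ + 1).
Reduced: x³ + 1.

0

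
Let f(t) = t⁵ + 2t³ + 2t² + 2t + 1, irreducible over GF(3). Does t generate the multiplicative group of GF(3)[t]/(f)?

No

|GF(3^5)^×| = 3^5 − 1 = 242. Prime factorization: 242 = 2·11^2.
f is primitive ⇔ t has order 242 in GF(3)[t]/(f), i.e. t^(242/q) ≠ 1 for each prime q | 242.
t^(121) mod f = 2.
t^(22) mod f = 1
Since t^(22) = 1, the order of t divides 22 < 242; not primitive.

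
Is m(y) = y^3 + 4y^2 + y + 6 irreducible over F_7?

Yes

Check for roots in F_7: m(0) = 6; m(1) = 5; m(2) = 4; m(3) = 2; m(4) = 5; m(5) = 5; m(6) = 1.
No roots. A degree-3 polynomial over a field with no linear factor is irreducible.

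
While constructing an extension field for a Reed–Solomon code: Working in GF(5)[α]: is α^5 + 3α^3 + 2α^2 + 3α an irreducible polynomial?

No

Write g(α) = α^5 + 3α^3 + 2α^2 + 3α.
Check for roots in GF(5): g(0) = 0 → root; g(1) = 4; g(2) = 0 → root; g(3) = 1; g(4) = 0 → root.
g(0) = 0, so (α) divides g(α); g is reducible.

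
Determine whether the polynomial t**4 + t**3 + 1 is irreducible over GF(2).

Write h(t) = t**4 + t**3 + 1.
Check for roots in GF(2): h(0) = 1; h(1) = 1.
No roots, so no linear factors.
Monic irreducibles of degree 2 over GF(2): t**2 + t + 1.
None of them divide h (all give nonzero remainder).
No irreducible factor of degree ≤ 2 exists, so h is irreducible over GF(2).

Yes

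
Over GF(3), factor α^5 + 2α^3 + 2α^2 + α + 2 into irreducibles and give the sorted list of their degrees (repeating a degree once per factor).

Write f(α) = α^5 + 2α^3 + 2α^2 + α + 2.
Roots in GF(3): f(0) = 2; f(1) = 2; f(2) = 0 → root.
Linear factors from roots: (α + 1).
Complete factorization: f(α) = (α + 1)·(α^2 + 1)·(α^2 + 2α + 2).
Factor degrees with multiplicity: 1 + 2 + 2 = 5.

1, 2, 2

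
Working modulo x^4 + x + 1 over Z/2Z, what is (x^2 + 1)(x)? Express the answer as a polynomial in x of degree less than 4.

Multiply in Z/2Z[x]: (x^2 + 1)·(x) = x^3 + x.
Reduced: x^3 + x.

x^3 + x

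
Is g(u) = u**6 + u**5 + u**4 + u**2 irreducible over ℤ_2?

No

Check for roots in ℤ_2: g(0) = 0 → root; g(1) = 0 → root.
g(0) = 0, so (u) divides g(u); g is reducible.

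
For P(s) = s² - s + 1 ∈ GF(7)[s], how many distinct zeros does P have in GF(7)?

2

Evaluate at each of the 7 elements of GF(7):
P(0) = 1; P(1) = 1; P(2) = 3; P(3) = 0 → root; P(4) = 6; P(5) = 0 → root; P(6) = 3.
Roots: {3, 5}.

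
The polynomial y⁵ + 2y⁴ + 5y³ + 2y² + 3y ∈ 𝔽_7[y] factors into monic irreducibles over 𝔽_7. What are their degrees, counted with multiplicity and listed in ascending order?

1, 1, 3

Write g(y) = y⁵ + 2y⁴ + 5y³ + 2y² + 3y.
Linear factors from roots: (y), (y + 4).
Complete factorization: g(y) = (y)·(y + 4)·(y³ + 5y² + 6y + 6).
Factor degrees with multiplicity: 1 + 1 + 3 = 5.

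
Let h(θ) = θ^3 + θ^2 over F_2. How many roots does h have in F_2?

Evaluate at each of the 2 elements of F_2:
h(0) = 0 → root; h(1) = 0 → root.
Roots: {0, 1}.

2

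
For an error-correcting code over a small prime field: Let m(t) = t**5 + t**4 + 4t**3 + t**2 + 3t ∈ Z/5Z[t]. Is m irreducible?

Check for roots in Z/5Z: m(0) = 0 → root; m(1) = 0 → root; m(2) = 0 → root; m(3) = 0 → root; m(4) = 4.
m(0) = 0, so (t) divides m(t); m is reducible.

No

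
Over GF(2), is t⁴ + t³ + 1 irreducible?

Write m(t) = t⁴ + t³ + 1.
Check for roots in GF(2): m(0) = 1; m(1) = 1.
No roots, so no linear factors.
Monic irreducibles of degree 2 over GF(2): t² + t + 1.
None of them divide m (all give nonzero remainder).
No irreducible factor of degree ≤ 2 exists, so m is irreducible over GF(2).

Yes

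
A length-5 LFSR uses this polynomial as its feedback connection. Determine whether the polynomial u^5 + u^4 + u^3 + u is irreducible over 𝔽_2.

No

Write m(u) = u^5 + u^4 + u^3 + u.
Check for roots in 𝔽_2: m(0) = 0 → root; m(1) = 0 → root.
m(0) = 0, so (u) divides m(u); m is reducible.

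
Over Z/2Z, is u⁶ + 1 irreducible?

Write g(u) = u⁶ + 1.
Check for roots in Z/2Z: g(0) = 1; g(1) = 0 → root.
g(1) = 0, so (u − 1) divides g(u); g is reducible.

No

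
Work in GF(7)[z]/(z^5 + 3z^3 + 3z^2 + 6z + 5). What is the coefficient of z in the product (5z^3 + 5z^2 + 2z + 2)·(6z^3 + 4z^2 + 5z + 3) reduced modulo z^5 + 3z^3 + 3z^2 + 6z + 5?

Multiply in GF(7)[z]: (5z^3 + 5z^2 + 2z + 2)·(6z^3 + 4z^2 + 5z + 3) = 2z^6 + z^5 + z^4 + 4z^3 + 5z^2 + 2z + 6.
Reduce using z^5 ≡ 4z^3 + 4z^2 + z + 2 (mod z^5 + 3z^3 + 3z^2 + 6z + 5).
Reduced: 2z^4 + 2z^3 + 4z^2 + 1.

0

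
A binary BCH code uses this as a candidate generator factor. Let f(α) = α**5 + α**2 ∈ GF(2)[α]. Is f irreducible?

Check for roots in GF(2): f(0) = 0 → root; f(1) = 0 → root.
f(0) = 0, so (α) divides f(α); f is reducible.

No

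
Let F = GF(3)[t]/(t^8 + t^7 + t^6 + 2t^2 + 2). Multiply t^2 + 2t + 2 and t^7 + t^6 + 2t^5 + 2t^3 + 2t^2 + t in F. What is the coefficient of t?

Multiply in GF(3)[t]: (t^2 + 2t + 2)·(t^7 + t^6 + 2t^5 + 2t^3 + 2t^2 + t) = t^9 + 2t.
Reduce using t^8 ≡ 2t^7 + 2t^6 + t^2 + 1 (mod t^8 + t^7 + t^6 + 2t^2 + 2).
Reduced: t^6 + t^3 + 2t^2 + 2.

0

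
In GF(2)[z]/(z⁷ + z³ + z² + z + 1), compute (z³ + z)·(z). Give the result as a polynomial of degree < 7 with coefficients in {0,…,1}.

Multiply in GF(2)[z]: (z³ + z)·(z) = z⁴ + z².
Reduced: z⁴ + z².

z^4 + z^2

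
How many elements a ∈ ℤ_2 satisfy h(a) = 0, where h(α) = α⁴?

1

Evaluate at each of the 2 elements of ℤ_2:
h(0) = 0 → root; h(1) = 1.
Roots: {0}.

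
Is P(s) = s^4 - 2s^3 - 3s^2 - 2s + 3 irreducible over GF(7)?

No

Check for roots in GF(7): P(0) = 3; P(1) = 4; P(2) = 1; P(3) = 4; P(4) = 5; P(5) = 6; P(6) = 5.
No roots, so no linear factors.
Degree-2 irreducible divisors: test the 21 monic irreducibles of degree 2 over GF(7).
s^2 + 1 divides P: P(s) = (s^2 + 1)·(s^2 - 2s + 3).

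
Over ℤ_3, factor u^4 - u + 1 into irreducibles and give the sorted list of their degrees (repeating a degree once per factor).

Write g(u) = u^4 - u + 1.
Roots in ℤ_3: g(0) = 1; g(1) = 1; g(2) = 0 → root.
Linear factors from roots: (u + 1).
Complete factorization: g(u) = (u + 1)·(u^3 - u^2 + u + 1).
Factor degrees with multiplicity: 1 + 3 = 4.

1, 3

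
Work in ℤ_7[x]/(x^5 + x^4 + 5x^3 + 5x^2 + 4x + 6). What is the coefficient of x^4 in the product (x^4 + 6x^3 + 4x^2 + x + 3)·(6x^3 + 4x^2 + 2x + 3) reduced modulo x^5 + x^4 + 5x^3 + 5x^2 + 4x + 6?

Multiply in ℤ_7[x]: (x^4 + 6x^3 + 4x^2 + x + 3)·(6x^3 + 4x^2 + 2x + 3) = 6x^7 + 5x^6 + x^5 + 2x^4 + 6x^3 + 5x^2 + 2x + 2.
Reduce using x^5 ≡ 6x^4 + 2x^3 + 2x^2 + 3x + 1 (mod x^5 + x^4 + 5x^3 + 5x^2 + 4x + 6).
Reduced: 5x^4 + x^3 + x^2 + x + 2.

5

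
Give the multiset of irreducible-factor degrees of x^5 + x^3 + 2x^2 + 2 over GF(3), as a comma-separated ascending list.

1, 1, 1, 2

Write h(x) = x^5 + x^3 + 2x^2 + 2.
Roots in GF(3): h(0) = 2; h(1) = 0 → root; h(2) = 2.
Linear factors from roots: (x + 2).
Complete factorization: h(x) = (x + 2)^3·(x^2 + 1).
Factor degrees with multiplicity: 1 + 1 + 1 + 2 = 5.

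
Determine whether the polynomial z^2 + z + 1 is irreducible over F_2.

Write f(z) = z^2 + z + 1.
Check for roots in F_2: f(0) = 1; f(1) = 1.
No roots. A degree-2 polynomial over a field with no linear factor is irreducible.

Yes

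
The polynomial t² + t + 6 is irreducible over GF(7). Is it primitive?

No

Write f(t) = t² + t + 6.
|GF(7^2)^×| = 7^2 − 1 = 48. Prime factorization: 48 = 2^4·3.
f is primitive ⇔ t has order 48 in GF(7)[t]/(f), i.e. t^(48/q) ≠ 1 for each prime q | 48.
t^(24) mod f = 6.
t^(16) mod f = 1
Since t^(16) = 1, the order of t divides 16 < 48; not primitive.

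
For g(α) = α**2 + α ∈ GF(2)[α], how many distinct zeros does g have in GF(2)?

2

Evaluate at each of the 2 elements of GF(2):
g(0) = 0 → root; g(1) = 0 → root.
Roots: {0, 1}.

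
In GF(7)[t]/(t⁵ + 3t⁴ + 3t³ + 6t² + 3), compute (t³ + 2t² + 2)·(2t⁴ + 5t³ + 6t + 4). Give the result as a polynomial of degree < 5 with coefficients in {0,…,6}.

4t^4 + 2t^3 + 4t^2 + 3t + 2

Multiply in GF(7)[t]: (t³ + 2t² + 2)·(2t⁴ + 5t³ + 6t + 4) = 2t⁷ + 2t⁶ + 3t⁵ + 3t⁴ + 5t³ + t² + 5t + 1.
Reduce using t⁵ ≡ 4t⁴ + 4t³ + t² + 4 (mod t⁵ + 3t⁴ + 3t³ + 6t² + 3).
Reduced: 4t⁴ + 2t³ + 4t² + 3t + 2.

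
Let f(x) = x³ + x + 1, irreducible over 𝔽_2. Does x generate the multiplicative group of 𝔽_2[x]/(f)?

Yes

|GF(2^3)^×| = 2^3 − 1 = 7. Prime factorization: 7 = 7.
f is primitive ⇔ x has order 7 in GF(2)[x]/(f), i.e. x^(7/q) ≠ 1 for each prime q | 7.
x^(1) mod f = x.
None equal 1, so x has full order 7; f is primitive.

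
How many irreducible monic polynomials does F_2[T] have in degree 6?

By the necklace-counting formula, N_2(6) = (1/6) Σ_{d|6} μ(6/d)·2^d.
Divisors of 6: 1, 2, 3, 6; μ(6/d) for each: 1, -1, -1, 1.
Σ = 2^1 − 2^2 − 2^3 + 2^6 = 54.
N = 54/6 = 9.

9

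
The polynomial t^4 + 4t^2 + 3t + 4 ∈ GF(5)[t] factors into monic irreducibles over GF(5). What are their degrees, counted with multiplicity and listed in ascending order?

Write g(t) = t^4 + 4t^2 + 3t + 4.
Roots in GF(5): g(0) = 4; g(1) = 2; g(2) = 2; g(3) = 0 → root; g(4) = 1.
Linear factors from roots: (t + 2).
Complete factorization: g(t) = (t + 2)^2·(t^2 + t + 1).
Factor degrees with multiplicity: 1 + 1 + 2 = 4.

1, 1, 2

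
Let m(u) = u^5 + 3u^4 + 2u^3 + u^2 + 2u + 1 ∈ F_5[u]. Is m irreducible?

No

Check for roots in F_5: m(0) = 1; m(1) = 0 → root; m(2) = 0 → root; m(3) = 1; m(4) = 0 → root.
m(1) = 0, so (u − 1) divides m(u); m is reducible.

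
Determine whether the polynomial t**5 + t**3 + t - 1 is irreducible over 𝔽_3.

Write g(t) = t**5 + t**3 + t - 1.
Check for roots in 𝔽_3: g(0) = 2; g(1) = 2; g(2) = 2.
No roots, so no linear factors.
Monic irreducibles of degree 2 over GF(3): t**2 + 1, t**2 + t - 1, t**2 - t - 1.
None of them divide g (all give nonzero remainder).
No irreducible factor of degree ≤ 2 exists, so g is irreducible over GF(3).

Yes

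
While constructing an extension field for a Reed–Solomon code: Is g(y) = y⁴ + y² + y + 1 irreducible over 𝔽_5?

Yes

Check for roots in 𝔽_5: g(0) = 1; g(1) = 4; g(2) = 3; g(3) = 4; g(4) = 2.
No roots, so no linear factors.
Degree-2 irreducible divisors: test the 10 monic irreducibles of degree 2 over GF(5).
None of them divide g (all give nonzero remainder).
No irreducible factor of degree ≤ 2 exists, so g is irreducible over GF(5).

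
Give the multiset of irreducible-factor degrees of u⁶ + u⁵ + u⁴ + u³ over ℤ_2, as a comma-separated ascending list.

Write h(u) = u⁶ + u⁵ + u⁴ + u³.
Roots in ℤ_2: h(0) = 0 → root; h(1) = 0 → root.
Linear factors from roots: (u), (u + 1).
Complete factorization: h(u) = (u)^3·(u + 1)^3.
Factor degrees with multiplicity: 1 + 1 + 1 + 1 + 1 + 1 = 6.

1, 1, 1, 1, 1, 1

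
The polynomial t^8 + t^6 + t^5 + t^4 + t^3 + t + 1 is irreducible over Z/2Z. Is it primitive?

No

Write f(t) = t^8 + t^6 + t^5 + t^4 + t^3 + t + 1.
|GF(2^8)^×| = 2^8 − 1 = 255. Prime factorization: 255 = 3·5·17.
f is primitive ⇔ t has order 255 in GF(2)[t]/(f), i.e. t^(255/q) ≠ 1 for each prime q | 255.
t^(85) mod f = 1
t^(51) mod f = t^6 + t^5 + t^4 + t^3.
t^(15) mod f = t^7 + t^5 + t^4 + t^3 + t^2.
Since t^(85) = 1, the order of t divides 85 < 255; not primitive.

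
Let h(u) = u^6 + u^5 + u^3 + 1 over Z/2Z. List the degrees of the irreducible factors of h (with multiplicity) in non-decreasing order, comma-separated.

1, 1, 1, 3

Roots in Z/2Z: h(0) = 1; h(1) = 0 → root.
Linear factors from roots: (u + 1).
Complete factorization: h(u) = (u + 1)^3·(u^3 + u + 1).
Factor degrees with multiplicity: 1 + 1 + 1 + 3 = 6.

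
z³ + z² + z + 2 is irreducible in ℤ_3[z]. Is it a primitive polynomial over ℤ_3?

No

Write f(z) = z³ + z² + z + 2.
|GF(3^3)^×| = 3^3 − 1 = 26. Prime factorization: 26 = 2·13.
f is primitive ⇔ z has order 26 in GF(3)[z]/(f), i.e. z^(26/q) ≠ 1 for each prime q | 26.
z^(13) mod f = 1
z^(2) mod f = z².
Since z^(13) = 1, the order of z divides 13 < 26; not primitive.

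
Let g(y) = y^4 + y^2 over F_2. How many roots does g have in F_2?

2

Evaluate at each of the 2 elements of F_2:
g(0) = 0 → root; g(1) = 0 → root.
Roots: {0, 1}.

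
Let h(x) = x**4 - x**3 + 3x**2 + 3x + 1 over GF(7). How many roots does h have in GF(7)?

2

Evaluate at each of the 7 elements of GF(7):
h(0) = 1; h(1) = 0 → root; h(2) = 6; h(3) = 0 → root; h(4) = 1; h(5) = 3; h(6) = 3.
Roots: {1, 3}.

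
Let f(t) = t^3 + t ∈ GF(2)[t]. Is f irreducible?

No

Check for roots in GF(2): f(0) = 0 → root; f(1) = 0 → root.
f(0) = 0, so (t) divides f(t); f is reducible.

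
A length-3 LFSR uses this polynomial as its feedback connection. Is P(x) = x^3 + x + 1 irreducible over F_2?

Check for roots in F_2: P(0) = 1; P(1) = 1.
No roots. A degree-3 polynomial over a field with no linear factor is irreducible.

Yes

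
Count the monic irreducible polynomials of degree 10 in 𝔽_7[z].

x^(7^10) − x is the product of all monic irreducibles of degree dividing 10; Möbius inversion gives N = (1/10) Σ μ(10/d)·7^d.
Divisors of 10: 1, 2, 5, 10; μ(10/d) for each: 1, -1, -1, 1.
Σ = 7^1 − 7^2 − 7^5 + 7^10 = 282458400.
N = 282458400/10 = 28245840.

28245840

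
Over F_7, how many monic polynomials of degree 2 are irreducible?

21

The number of monic irreducibles of degree 2 over GF(7) is (1/2)·Σ_{d∣2} μ(2/d) 7^d.
Divisors of 2: 1, 2; μ(2/d) for each: -1, 1.
Σ = − 7^1 + 7^2 = 42.
N = 42/2 = 21.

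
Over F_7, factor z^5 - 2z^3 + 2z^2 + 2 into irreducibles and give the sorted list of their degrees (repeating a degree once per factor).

Write g(z) = z^5 - 2z^3 + 2z^2 + 2.
Complete factorization: g(z) = (z^5 - 2z^3 + 2z^2 + 2).
Factor degrees with multiplicity: 5 = 5.

5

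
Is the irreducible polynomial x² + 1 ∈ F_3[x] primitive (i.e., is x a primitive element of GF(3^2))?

Write f(x) = x² + 1.
|GF(3^2)^×| = 3^2 − 1 = 8. Prime factorization: 8 = 2^3.
f is primitive ⇔ x has order 8 in GF(3)[x]/(f), i.e. x^(8/q) ≠ 1 for each prime q | 8.
x^(4) mod f = 1
Since x^(4) = 1, the order of x divides 4 < 8; not primitive.

No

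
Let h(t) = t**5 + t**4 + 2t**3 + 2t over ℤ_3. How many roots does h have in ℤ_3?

2

Evaluate at each of the 3 elements of ℤ_3:
h(0) = 0 → root; h(1) = 0 → root; h(2) = 2.
Roots: {0, 1}.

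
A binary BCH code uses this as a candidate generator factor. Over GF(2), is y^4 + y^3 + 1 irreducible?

Write f(y) = y^4 + y^3 + 1.
Check for roots in GF(2): f(0) = 1; f(1) = 1.
No roots, so no linear factors.
Monic irreducibles of degree 2 over GF(2): y^2 + y + 1.
None of them divide f (all give nonzero remainder).
No irreducible factor of degree ≤ 2 exists, so f is irreducible over GF(2).

Yes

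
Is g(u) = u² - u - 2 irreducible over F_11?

No

Check each element of F_11 for a root: g(0)=9, g(1)=9, g(2)=0, g(3)=4, g(4)=10, g(5)=7, g(6)=6, g(7)=7, g(8)=10, g(9)=4, g(10)=0.
g(2) = 0, so (u − 2) divides g(u); g is reducible.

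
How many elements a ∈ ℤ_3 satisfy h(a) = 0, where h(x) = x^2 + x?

Evaluate at each of the 3 elements of ℤ_3:
h(0) = 0 → root; h(1) = 2; h(2) = 0 → root.
Roots: {0, 2}.

2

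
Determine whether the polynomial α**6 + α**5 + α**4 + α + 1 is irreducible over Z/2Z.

Yes

Write f(α) = α**6 + α**5 + α**4 + α + 1.
Check for roots in Z/2Z: f(0) = 1; f(1) = 1.
No roots, so no linear factors.
Monic irreducibles of degree 2 over GF(2): α**2 + α + 1.
None of them divide f (all give nonzero remainder).
Monic irreducibles of degree 3 over GF(2): α**3 + α + 1, α**3 + α**2 + 1.
None of them divide f (all give nonzero remainder).
No irreducible factor of degree ≤ 3 exists, so f is irreducible over GF(2).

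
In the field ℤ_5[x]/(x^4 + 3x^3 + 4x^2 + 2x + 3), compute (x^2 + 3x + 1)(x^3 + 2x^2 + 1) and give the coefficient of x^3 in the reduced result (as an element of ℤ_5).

Multiply in ℤ_5[x]: (x^2 + 3x + 1)·(x^3 + 2x^2 + 1) = x^5 + 2x^3 + 3x^2 + 3x + 1.
Reduce using x^4 ≡ 2x^3 + x^2 + 3x + 2 (mod x^4 + 3x^3 + 4x^2 + 2x + 3).
Reduced: 2x^3 + 3x^2 + x.

2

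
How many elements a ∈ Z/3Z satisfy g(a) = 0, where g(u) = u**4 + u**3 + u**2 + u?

Evaluate at each of the 3 elements of Z/3Z:
g(0) = 0 → root; g(1) = 1; g(2) = 0 → root.
Roots: {0, 2}.

2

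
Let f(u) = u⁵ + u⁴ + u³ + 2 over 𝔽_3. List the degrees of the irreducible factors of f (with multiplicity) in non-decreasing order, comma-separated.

Roots in 𝔽_3: f(0) = 2; f(1) = 2; f(2) = 1.
Complete factorization: f(u) = (u² + 1)·(u³ + u² + 2).
Factor degrees with multiplicity: 2 + 3 = 5.

2, 3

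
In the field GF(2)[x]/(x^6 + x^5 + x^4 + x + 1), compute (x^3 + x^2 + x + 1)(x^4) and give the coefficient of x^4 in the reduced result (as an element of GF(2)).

Multiply in GF(2)[x]: (x^3 + x^2 + x + 1)·(x^4) = x^7 + x^6 + x^5 + x^4.
Reduce using x^6 ≡ x^5 + x^4 + x + 1 (mod x^6 + x^5 + x^4 + x + 1).
Reduced: x^4 + x^2 + x.

1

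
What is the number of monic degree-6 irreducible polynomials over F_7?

19544

Gauss's count: N_{7}(6) = (1/6) Σ_{d|6} μ(6/d)·7^d.
Divisors of 6: 1, 2, 3, 6; μ(6/d) for each: 1, -1, -1, 1.
Σ = 7^1 − 7^2 − 7^3 + 7^6 = 117264.
N = 117264/6 = 19544.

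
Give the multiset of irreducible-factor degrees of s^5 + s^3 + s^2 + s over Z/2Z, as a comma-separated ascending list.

1, 1, 3

Write f(s) = s^5 + s^3 + s^2 + s.
Roots in Z/2Z: f(0) = 0 → root; f(1) = 0 → root.
Linear factors from roots: (s), (s + 1).
Complete factorization: f(s) = (s)·(s + 1)·(s^3 + s^2 + 1).
Factor degrees with multiplicity: 1 + 1 + 3 = 5.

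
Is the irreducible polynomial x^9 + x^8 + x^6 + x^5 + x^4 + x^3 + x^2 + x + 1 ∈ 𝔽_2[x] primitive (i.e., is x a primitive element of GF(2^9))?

Write f(x) = x^9 + x^8 + x^6 + x^5 + x^4 + x^3 + x^2 + x + 1.
|GF(2^9)^×| = 2^9 − 1 = 511. Prime factorization: 511 = 7·73.
f is primitive ⇔ x has order 511 in GF(2)[x]/(f), i.e. x^(511/q) ≠ 1 for each prime q | 511.
x^(73) mod f = x^8 + x^7 + x^6 + x^2 + x + 1.
x^(7) mod f = x^7.
None equal 1, so x has full order 511; f is primitive.

Yes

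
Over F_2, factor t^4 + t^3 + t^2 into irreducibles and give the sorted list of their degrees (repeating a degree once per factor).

Write h(t) = t^4 + t^3 + t^2.
Roots in F_2: h(0) = 0 → root; h(1) = 1.
Linear factors from roots: (t).
Complete factorization: h(t) = (t)^2·(t^2 + t + 1).
Factor degrees with multiplicity: 1 + 1 + 2 = 4.

1, 1, 2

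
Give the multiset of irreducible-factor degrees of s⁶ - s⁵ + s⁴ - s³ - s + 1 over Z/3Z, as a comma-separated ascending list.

1, 1, 4

Write g(s) = s⁶ - s⁵ + s⁴ - s³ - s + 1.
Roots in Z/3Z: g(0) = 1; g(1) = 0 → root; g(2) = 0 → root.
Linear factors from roots: (s - 1), (s + 1).
Complete factorization: g(s) = (s + 1)·(s - 1)·(s⁴ - s³ - s² + s - 1).
Factor degrees with multiplicity: 1 + 1 + 4 = 6.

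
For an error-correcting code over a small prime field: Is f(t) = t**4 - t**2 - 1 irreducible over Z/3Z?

Yes

Check for roots in Z/3Z: f(0) = 2; f(1) = 2; f(2) = 2.
No roots, so no linear factors.
Monic irreducibles of degree 2 over GF(3): t**2 + 1, t**2 + t - 1, t**2 - t - 1.
None of them divide f (all give nonzero remainder).
No irreducible factor of degree ≤ 2 exists, so f is irreducible over GF(3).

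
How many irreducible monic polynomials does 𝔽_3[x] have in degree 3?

8

x^(3^3) − x is the product of all monic irreducibles of degree dividing 3; Möbius inversion gives N = (1/3) Σ μ(3/d)·3^d.
Divisors of 3: 1, 3; μ(3/d) for each: -1, 1.
Σ = − 3^1 + 3^3 = 24.
N = 24/3 = 8.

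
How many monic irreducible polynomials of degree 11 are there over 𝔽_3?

Gauss's count: N_{3}(11) = (1/11) Σ_{d|11} μ(11/d)·3^d.
Divisors of 11: 1, 11; μ(11/d) for each: -1, 1.
Σ = − 3^1 + 3^11 = 177144.
N = 177144/11 = 16104.

16104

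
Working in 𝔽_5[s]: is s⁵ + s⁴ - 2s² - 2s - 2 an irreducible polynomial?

Write g(s) = s⁵ + s⁴ - 2s² - 2s - 2.
Check for roots in 𝔽_5: g(0) = 3; g(1) = 1; g(2) = 4; g(3) = 3; g(4) = 3.
No roots, so no linear factors.
Degree-2 irreducible divisors: test the 10 monic irreducibles of degree 2 over GF(5).
None of them divide g (all give nonzero remainder).
No irreducible factor of degree ≤ 2 exists, so g is irreducible over GF(5).

Yes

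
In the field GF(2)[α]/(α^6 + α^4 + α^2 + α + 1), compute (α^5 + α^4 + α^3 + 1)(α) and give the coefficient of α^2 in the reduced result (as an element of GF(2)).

1

Multiply in GF(2)[α]: (α^5 + α^4 + α^3 + 1)·(α) = α^6 + α^5 + α^4 + α.
Reduce using α^6 ≡ α^4 + α^2 + α + 1 (mod α^6 + α^4 + α^2 + α + 1).
Reduced: α^5 + α^2 + 1.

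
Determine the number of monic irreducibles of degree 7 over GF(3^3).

By the necklace-counting formula, N_27(7) = (1/7) Σ_{d|7} μ(7/d)·27^d.
Divisors of 7: 1, 7; μ(7/d) for each: -1, 1.
Σ = − 27^1 + 27^7 = 10460353176.
N = 10460353176/7 = 1494336168.

1494336168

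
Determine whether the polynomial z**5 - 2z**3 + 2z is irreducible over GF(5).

No

Write m(z) = z**5 - 2z**3 + 2z.
Check for roots in GF(5): m(0) = 0 → root; m(1) = 1; m(2) = 0 → root; m(3) = 0 → root; m(4) = 4.
m(0) = 0, so (z) divides m(z); m is reducible.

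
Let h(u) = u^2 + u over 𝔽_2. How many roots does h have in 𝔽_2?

Evaluate at each of the 2 elements of 𝔽_2:
h(0) = 0 → root; h(1) = 0 → root.
Roots: {0, 1}.

2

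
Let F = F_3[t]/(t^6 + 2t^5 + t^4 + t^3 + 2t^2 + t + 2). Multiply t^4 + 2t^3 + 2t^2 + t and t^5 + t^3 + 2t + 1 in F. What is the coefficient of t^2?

Multiply in F_3[t]: (t^4 + 2t^3 + 2t^2 + t)·(t^5 + t^3 + 2t + 1) = t^9 + 2t^8 + t^5 + t^2 + t.
Reduce using t^6 ≡ t^5 + 2t^4 + 2t^3 + t^2 + 2t + 1 (mod t^6 + 2t^5 + t^4 + t^3 + 2t^2 + t + 2).
Reduced: t^5 + 2t^4 + 2t^3 + 2t + 1.

0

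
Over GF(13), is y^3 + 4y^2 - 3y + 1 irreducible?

Write P(y) = y^3 + 4y^2 - 3y + 1.
Check each element of GF(13) for a root: P(0)=1, P(1)=3, P(2)=6, P(3)=3, P(4)=0, P(5)=3, P(6)=5, P(7)=12, P(8)=4, P(9)=0, P(10)=6, P(11)=2, P(12)=7.
P(4) = 0, so (y − 4) divides P(y); P is reducible.

No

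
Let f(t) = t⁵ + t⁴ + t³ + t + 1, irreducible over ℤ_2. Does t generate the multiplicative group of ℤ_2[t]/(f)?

Yes

|GF(2^5)^×| = 2^5 − 1 = 31. Prime factorization: 31 = 31.
f is primitive ⇔ t has order 31 in GF(2)[t]/(f), i.e. t^(31/q) ≠ 1 for each prime q | 31.
t^(1) mod f = t.
None equal 1, so t has full order 31; f is primitive.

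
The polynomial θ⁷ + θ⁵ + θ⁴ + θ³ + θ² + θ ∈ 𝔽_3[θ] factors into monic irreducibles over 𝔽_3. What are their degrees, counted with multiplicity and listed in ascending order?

1, 1, 2, 3

Write g(θ) = θ⁷ + θ⁵ + θ⁴ + θ³ + θ² + θ.
Roots in 𝔽_3: g(0) = 0 → root; g(1) = 0 → root; g(2) = 1.
Linear factors from roots: (θ), (θ - 1).
Complete factorization: g(θ) = (θ)·(θ - 1)·(θ² + 1)·(θ³ + θ² + θ - 1).
Factor degrees with multiplicity: 1 + 1 + 2 + 3 = 7.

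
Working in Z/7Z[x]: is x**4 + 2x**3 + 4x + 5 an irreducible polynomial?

Write f(x) = x**4 + 2x**3 + 4x + 5.
Check for roots in Z/7Z: f(0) = 5; f(1) = 5; f(2) = 3; f(3) = 5; f(4) = 6; f(5) = 4; f(6) = 0 → root.
f(6) = 0, so (x − 6) divides f(x); f is reducible.

No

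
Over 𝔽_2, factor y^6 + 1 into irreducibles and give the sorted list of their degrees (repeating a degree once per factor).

1, 1, 2, 2

Write h(y) = y^6 + 1.
Roots in 𝔽_2: h(0) = 1; h(1) = 0 → root.
Linear factors from roots: (y + 1).
Complete factorization: h(y) = (y + 1)^2·(y^2 + y + 1)^2.
Factor degrees with multiplicity: 1 + 1 + 2 + 2 = 6.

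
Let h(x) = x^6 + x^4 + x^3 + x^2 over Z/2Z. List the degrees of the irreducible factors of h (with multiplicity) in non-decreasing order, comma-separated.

Roots in Z/2Z: h(0) = 0 → root; h(1) = 0 → root.
Linear factors from roots: (x), (x + 1).
Complete factorization: h(x) = (x + 1)·(x)^2·(x^3 + x^2 + 1).
Factor degrees with multiplicity: 1 + 1 + 1 + 3 = 6.

1, 1, 1, 3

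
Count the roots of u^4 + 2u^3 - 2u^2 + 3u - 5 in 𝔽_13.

0

Write f(u) = u^4 + 2u^3 - 2u^2 + 3u - 5.
Evaluate at each of the 13 elements of 𝔽_13:
f(0) = 8; f(1) = 12; f(2) = 12; f(3) = 4; f(4) = 8; f(5) = 3; f(6) = 5; f(7) = 2; f(8) = 6; f(9) = 1; f(10) = 8; f(11) = 7; f(12) = 2.
No element is a root.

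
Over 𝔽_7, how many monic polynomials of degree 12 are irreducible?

The number of monic irreducibles of degree 12 over GF(7) is (1/12)·Σ_{d∣12} μ(12/d) 7^d.
Divisors of 12: 1, 2, 3, 4, 6, 12; μ(12/d) for each: 0, 1, 0, -1, -1, 1.
Σ = 7^2 − 7^4 − 7^6 + 7^12 = 13841167200.
N = 13841167200/12 = 1153430600.

1153430600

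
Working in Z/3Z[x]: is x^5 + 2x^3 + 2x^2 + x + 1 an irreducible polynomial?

Yes

Write f(x) = x^5 + 2x^3 + 2x^2 + x + 1.
Check for roots in Z/3Z: f(0) = 1; f(1) = 1; f(2) = 2.
No roots, so no linear factors.
Monic irreducibles of degree 2 over GF(3): x^2 + 1, x^2 + x + 2, x^2 + 2x + 2.
None of them divide f (all give nonzero remainder).
No irreducible factor of degree ≤ 2 exists, so f is irreducible over GF(3).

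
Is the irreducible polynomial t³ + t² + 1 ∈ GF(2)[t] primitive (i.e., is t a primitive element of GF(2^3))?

Yes

Write f(t) = t³ + t² + 1.
|GF(2^3)^×| = 2^3 − 1 = 7. Prime factorization: 7 = 7.
f is primitive ⇔ t has order 7 in GF(2)[t]/(f), i.e. t^(7/q) ≠ 1 for each prime q | 7.
t^(1) mod f = t.
None equal 1, so t has full order 7; f is primitive.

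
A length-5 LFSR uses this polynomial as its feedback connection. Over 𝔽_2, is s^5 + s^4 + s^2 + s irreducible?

No

Write m(s) = s^5 + s^4 + s^2 + s.
Check for roots in 𝔽_2: m(0) = 0 → root; m(1) = 0 → root.
m(0) = 0, so (s) divides m(s); m is reducible.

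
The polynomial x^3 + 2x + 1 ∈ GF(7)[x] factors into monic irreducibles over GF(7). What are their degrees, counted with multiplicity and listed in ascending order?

Write f(x) = x^3 + 2x + 1.
Complete factorization: f(x) = (x^3 + 2x + 1).
Factor degrees with multiplicity: 3 = 3.

3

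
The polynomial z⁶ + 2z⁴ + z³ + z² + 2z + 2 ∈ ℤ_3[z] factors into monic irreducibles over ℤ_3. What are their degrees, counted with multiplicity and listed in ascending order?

Write h(z) = z⁶ + 2z⁴ + z³ + z² + 2z + 2.
Roots in ℤ_3: h(0) = 2; h(1) = 0 → root; h(2) = 0 → root.
Linear factors from roots: (z + 2), (z + 1).
Complete factorization: h(z) = (z + 1)·(z + 2)^2·(z³ + z² + z + 2).
Factor degrees with multiplicity: 1 + 1 + 1 + 3 = 6.

1, 1, 1, 3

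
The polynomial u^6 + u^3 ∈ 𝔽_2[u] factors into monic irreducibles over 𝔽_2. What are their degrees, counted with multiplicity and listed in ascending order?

Write g(u) = u^6 + u^3.
Roots in 𝔽_2: g(0) = 0 → root; g(1) = 0 → root.
Linear factors from roots: (u), (u + 1).
Complete factorization: g(u) = (u + 1)·(u)^3·(u^2 + u + 1).
Factor degrees with multiplicity: 1 + 1 + 1 + 1 + 2 = 6.

1, 1, 1, 1, 2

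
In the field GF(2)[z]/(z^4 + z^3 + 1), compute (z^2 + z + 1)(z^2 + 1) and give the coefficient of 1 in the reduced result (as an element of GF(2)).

0

Multiply in GF(2)[z]: (z^2 + z + 1)·(z^2 + 1) = z^4 + z^3 + z + 1.
Reduce using z^4 ≡ z^3 + 1 (mod z^4 + z^3 + 1).
Reduced: z.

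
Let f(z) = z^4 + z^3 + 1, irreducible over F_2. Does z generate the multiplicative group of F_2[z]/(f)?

Yes

|GF(2^4)^×| = 2^4 − 1 = 15. Prime factorization: 15 = 3·5.
f is primitive ⇔ z has order 15 in GF(2)[z]/(f), i.e. z^(15/q) ≠ 1 for each prime q | 15.
z^(5) mod f = z^3 + z + 1.
z^(3) mod f = z^3.
None equal 1, so z has full order 15; f is primitive.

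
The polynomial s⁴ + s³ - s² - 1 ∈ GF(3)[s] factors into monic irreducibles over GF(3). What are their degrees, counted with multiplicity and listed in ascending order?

Write f(s) = s⁴ + s³ - s² - 1.
Roots in GF(3): f(0) = 2; f(1) = 0 → root; f(2) = 1.
Linear factors from roots: (s - 1).
Complete factorization: f(s) = (s - 1)·(s³ - s² + s + 1).
Factor degrees with multiplicity: 1 + 3 = 4.

1, 3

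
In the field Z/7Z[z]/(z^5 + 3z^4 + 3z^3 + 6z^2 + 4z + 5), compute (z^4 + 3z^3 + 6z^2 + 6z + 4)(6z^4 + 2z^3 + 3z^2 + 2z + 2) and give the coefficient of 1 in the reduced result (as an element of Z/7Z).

0

Multiply in Z/7Z[z]: (z^4 + 3z^3 + 6z^2 + 6z + 4)·(6z^4 + 2z^3 + 3z^2 + 2z + 2) = 6z^8 + 6z^7 + 3z^6 + 3z^5 + 6z^4 + 2z^3 + z^2 + 6z + 1.
Reduce using z^5 ≡ 4z^4 + 4z^3 + z^2 + 3z + 2 (mod z^5 + 3z^4 + 3z^3 + 6z^2 + 4z + 5).
Reduced: 3z^4 + 4z^3 + z^2 + z.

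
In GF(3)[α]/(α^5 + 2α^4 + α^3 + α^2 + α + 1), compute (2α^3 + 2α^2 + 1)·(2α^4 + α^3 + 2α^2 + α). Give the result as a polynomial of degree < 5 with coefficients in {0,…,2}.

Multiply in GF(3)[α]: (2α^3 + 2α^2 + 1)·(2α^4 + α^3 + 2α^2 + α) = α^7 + 2α^4 + 2α^2 + α.
Reduce using α^5 ≡ α^4 + 2α^3 + 2α^2 + 2α + 2 (mod α^5 + 2α^4 + α^3 + α^2 + α + 1).
Reduced: α^3.

α^3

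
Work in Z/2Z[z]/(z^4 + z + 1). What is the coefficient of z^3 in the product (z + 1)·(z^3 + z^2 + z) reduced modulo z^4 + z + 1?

0

Multiply in Z/2Z[z]: (z + 1)·(z^3 + z^2 + z) = z^4 + z.
Reduce using z^4 ≡ z + 1 (mod z^4 + z + 1).
Reduced: 1.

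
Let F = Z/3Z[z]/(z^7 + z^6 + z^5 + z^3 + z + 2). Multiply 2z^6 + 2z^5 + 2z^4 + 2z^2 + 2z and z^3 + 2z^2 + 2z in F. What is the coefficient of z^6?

0

Multiply in Z/3Z[z]: (2z^6 + 2z^5 + 2z^4 + 2z^2 + 2z)·(z^3 + 2z^2 + 2z) = 2z^9 + z^7 + 2z^6 + 2z^3 + z^2.
Reduce using z^7 ≡ 2z^6 + 2z^5 + 2z^3 + 2z + 1 (mod z^7 + z^6 + z^5 + z^3 + z + 2).
Reduced: 2z^4 + 2z^3 + 2z^2 + 1.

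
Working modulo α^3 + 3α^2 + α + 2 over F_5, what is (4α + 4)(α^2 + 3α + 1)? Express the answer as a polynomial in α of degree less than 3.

Multiply in F_5[α]: (4α + 4)·(α^2 + 3α + 1) = 4α^3 + α^2 + α + 4.
Reduce using α^3 ≡ 2α^2 + 4α + 3 (mod α^3 + 3α^2 + α + 2).
Reduced: 4α^2 + 2α + 1.

4α^2 + 2α + 1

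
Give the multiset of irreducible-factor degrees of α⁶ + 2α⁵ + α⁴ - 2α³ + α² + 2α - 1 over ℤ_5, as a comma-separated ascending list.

Write f(α) = α⁶ + 2α⁵ + α⁴ - 2α³ + α² + 2α - 1.
Roots in ℤ_5: f(0) = 4; f(1) = 4; f(2) = 0 → root; f(3) = 1; f(4) = 0 → root.
Linear factors from roots: (α - 2), (α + 1).
Complete factorization: f(α) = (α + 1)·(α - 2)·(α² + α + 1)·(α² + 2α - 2).
Factor degrees with multiplicity: 1 + 1 + 2 + 2 = 6.

1, 1, 2, 2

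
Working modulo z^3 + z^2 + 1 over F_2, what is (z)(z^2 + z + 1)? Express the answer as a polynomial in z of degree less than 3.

z + 1

Multiply in F_2[z]: (z)·(z^2 + z + 1) = z^3 + z^2 + z.
Reduce using z^3 ≡ z^2 + 1 (mod z^3 + z^2 + 1).
Reduced: z + 1.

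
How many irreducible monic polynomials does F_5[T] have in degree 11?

4438920

The number of monic irreducibles of degree 11 over GF(5) is (1/11)·Σ_{d∣11} μ(11/d) 5^d.
Divisors of 11: 1, 11; μ(11/d) for each: -1, 1.
Σ = − 5^1 + 5^11 = 48828120.
N = 48828120/11 = 4438920.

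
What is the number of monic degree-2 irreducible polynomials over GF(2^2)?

By the necklace-counting formula, N_4(2) = (1/2) Σ_{d|2} μ(2/d)·4^d.
Divisors of 2: 1, 2; μ(2/d) for each: -1, 1.
Σ = − 4^1 + 4^2 = 12.
N = 12/2 = 6.

6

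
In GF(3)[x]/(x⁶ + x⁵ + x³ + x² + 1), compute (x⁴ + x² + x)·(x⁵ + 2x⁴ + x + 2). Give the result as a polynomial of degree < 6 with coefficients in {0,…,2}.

Multiply in GF(3)[x]: (x⁴ + x² + x)·(x⁵ + 2x⁴ + x + 2) = x⁹ + 2x⁸ + x⁷ + 2x⁴ + x³ + 2x.
Reduce using x⁶ ≡ 2x⁵ + 2x³ + 2x² + 2 (mod x⁶ + x⁵ + x³ + x² + 1).
Reduced: 2x⁵ + x⁴ + x³ + 2x + 1.

2x^5 + x^4 + x^3 + 2x + 1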